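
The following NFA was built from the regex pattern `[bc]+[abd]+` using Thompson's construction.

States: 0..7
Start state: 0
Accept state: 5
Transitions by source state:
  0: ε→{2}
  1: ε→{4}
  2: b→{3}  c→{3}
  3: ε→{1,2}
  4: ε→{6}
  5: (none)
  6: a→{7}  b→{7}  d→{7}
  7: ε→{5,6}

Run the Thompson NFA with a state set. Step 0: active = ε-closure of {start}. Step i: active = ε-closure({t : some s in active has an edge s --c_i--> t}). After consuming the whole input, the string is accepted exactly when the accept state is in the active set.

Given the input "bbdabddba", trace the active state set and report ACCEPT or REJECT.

Answer: ACCEPT

Trace:
initial (ε-close {0}): {0,2}
'b' @ 1: {1,2,3,4,6}
'b' @ 2: {1,2,3,4,5,6,7}  (accept∈set)
'd' @ 3: {5,6,7}  (accept∈set)
'a' @ 4: {5,6,7}  (accept∈set)
'b' @ 5: {5,6,7}  (accept∈set)
'd' @ 6: {5,6,7}  (accept∈set)
'd' @ 7: {5,6,7}  (accept∈set)
'b' @ 8: {5,6,7}  (accept∈set)
'a' @ 9: {5,6,7}  (accept∈set)
final: {5,6,7}; accept 5 in set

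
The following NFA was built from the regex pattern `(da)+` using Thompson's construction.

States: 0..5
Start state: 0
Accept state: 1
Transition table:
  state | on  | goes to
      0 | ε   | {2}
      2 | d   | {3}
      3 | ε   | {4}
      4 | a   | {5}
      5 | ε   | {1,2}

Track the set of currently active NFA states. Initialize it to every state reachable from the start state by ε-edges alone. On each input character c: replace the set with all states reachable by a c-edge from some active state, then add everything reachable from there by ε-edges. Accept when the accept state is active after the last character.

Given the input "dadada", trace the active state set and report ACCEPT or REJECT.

Answer: ACCEPT

Steps:
S₀ = ε-closure({0}) = {0,2}
'd' @ 1: {3,4}
'a' @ 2: {1,2,5}  (accept∈set)
'd' @ 3: {3,4}
'a' @ 4: {1,2,5}  (accept∈set)
'd' @ 5: {3,4}
'a' @ 6: {1,2,5}  (accept∈set)
final: {1,2,5}; accept 1 in set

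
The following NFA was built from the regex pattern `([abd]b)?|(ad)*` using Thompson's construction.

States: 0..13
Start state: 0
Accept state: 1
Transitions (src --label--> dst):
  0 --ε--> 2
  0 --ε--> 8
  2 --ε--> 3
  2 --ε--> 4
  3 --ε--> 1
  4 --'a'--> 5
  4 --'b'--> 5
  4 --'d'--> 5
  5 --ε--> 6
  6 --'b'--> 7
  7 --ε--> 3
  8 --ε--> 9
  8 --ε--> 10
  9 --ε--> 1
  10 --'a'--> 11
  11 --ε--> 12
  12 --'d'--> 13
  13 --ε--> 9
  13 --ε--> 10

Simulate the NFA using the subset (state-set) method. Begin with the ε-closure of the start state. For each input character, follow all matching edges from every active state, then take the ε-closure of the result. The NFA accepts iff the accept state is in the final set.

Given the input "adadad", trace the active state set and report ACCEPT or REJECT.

Answer: ACCEPT

Derivation:
start: ε-closure({0}) = {0,1,2,3,4,8,9,10}
'a' @ 1: {5,6,11,12}
'd' @ 2: {1,9,10,13}  [accepting]
'a' @ 3: {11,12}
'd' @ 4: {1,9,10,13}  [accepting]
'a' @ 5: {11,12}
'd' @ 6: {1,9,10,13}  [accepting]
after full input: {1,9,10,13}  (accept=1 in)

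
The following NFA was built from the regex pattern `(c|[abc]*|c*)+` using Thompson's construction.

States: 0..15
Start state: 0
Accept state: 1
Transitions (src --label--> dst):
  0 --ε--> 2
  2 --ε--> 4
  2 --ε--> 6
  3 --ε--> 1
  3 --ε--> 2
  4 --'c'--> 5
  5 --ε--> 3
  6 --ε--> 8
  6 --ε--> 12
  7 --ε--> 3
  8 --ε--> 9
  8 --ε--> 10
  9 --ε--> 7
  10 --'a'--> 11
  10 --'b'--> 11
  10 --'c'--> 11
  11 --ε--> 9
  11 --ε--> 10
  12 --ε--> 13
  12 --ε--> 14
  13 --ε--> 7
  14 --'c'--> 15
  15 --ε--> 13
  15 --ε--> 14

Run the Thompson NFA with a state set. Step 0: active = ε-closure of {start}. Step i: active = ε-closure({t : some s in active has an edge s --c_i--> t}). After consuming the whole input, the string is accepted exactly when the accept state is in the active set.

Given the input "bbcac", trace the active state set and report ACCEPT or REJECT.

start: ε-closure({0}) = {0,1,2,3,4,6,7,8,9,10,12,13,14}
'b' @ 1: {1,2,3,4,6,7,8,9,10,11,12,13,14}  ✓accept
'b' @ 2: {1,2,3,4,6,7,8,9,10,11,12,13,14}  ✓accept
'c' @ 3: {1,2,3,4,5,6,7,8,9,10,11,12,13,14,15}  ✓accept
'a' @ 4: {1,2,3,4,6,7,8,9,10,11,12,13,14}  ✓accept
'c' @ 5: {1,2,3,4,5,6,7,8,9,10,11,12,13,14,15}  ✓accept
end set {1,2,3,4,5,6,7,8,9,10,11,12,13,14,15} — state 1 in

Answer: ACCEPT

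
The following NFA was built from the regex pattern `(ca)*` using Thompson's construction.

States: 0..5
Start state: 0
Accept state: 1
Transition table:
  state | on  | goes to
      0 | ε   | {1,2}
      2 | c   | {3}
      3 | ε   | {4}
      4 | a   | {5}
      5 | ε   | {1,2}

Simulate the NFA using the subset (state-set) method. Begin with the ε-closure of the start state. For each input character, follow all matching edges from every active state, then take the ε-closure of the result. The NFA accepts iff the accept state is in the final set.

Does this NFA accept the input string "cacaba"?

Answer: REJECT

Derivation:
initial (ε-close {0}): {0,1,2}
'c' @ 1: {3,4}
'a' @ 2: {1,2,5}  [accepting]
'c' @ 3: {3,4}
'a' @ 4: {1,2,5}  [accepting]
'b' @ 5: {}  — no active states
rest 'a' ignored (set empty)
final: {}; accept 1 not in set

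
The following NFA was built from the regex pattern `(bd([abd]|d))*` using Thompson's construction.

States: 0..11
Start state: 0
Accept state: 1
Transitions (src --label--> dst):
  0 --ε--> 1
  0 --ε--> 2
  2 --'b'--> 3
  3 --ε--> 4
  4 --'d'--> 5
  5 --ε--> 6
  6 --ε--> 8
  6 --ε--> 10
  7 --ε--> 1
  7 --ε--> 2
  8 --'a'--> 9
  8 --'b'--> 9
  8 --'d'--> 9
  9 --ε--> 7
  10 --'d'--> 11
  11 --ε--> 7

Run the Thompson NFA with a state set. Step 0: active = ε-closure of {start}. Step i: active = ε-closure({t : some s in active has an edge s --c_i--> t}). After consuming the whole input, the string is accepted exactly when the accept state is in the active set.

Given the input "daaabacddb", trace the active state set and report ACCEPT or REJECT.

Answer: REJECT

Derivation:
initial (ε-close {0}): {0,1,2}
'd' @ 1: {}  — no active states
rest 'aaabacddb' ignored (set empty)
end set {} — state 1 not in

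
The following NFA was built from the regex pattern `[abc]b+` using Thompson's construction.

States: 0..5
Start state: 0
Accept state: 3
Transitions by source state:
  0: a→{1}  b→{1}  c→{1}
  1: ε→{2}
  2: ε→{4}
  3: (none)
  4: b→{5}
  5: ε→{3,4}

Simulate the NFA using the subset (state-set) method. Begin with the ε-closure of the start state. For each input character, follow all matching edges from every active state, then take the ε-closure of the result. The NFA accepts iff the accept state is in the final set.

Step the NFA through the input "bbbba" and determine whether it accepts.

start: ε-closure({0}) = {0}
'b' @ 1: {1,2,4}
'b' @ 2: {3,4,5}  (accept∈set)
'b' @ 3: {3,4,5}  (accept∈set)
'b' @ 4: {3,4,5}  (accept∈set)
'a' @ 5: {}  — dead — no transitions
end set {} — state 3 not in

Answer: REJECT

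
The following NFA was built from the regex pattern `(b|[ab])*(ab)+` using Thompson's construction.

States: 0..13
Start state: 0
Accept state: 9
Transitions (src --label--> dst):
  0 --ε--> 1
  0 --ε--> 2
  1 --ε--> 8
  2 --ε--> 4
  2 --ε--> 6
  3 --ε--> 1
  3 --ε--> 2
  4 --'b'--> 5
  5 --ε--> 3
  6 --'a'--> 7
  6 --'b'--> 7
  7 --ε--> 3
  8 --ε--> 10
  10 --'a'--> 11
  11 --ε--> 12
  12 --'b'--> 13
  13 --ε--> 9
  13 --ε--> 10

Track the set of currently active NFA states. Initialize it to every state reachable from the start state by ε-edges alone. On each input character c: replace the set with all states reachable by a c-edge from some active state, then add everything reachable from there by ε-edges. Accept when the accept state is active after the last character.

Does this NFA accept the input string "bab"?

start: ε-closure({0}) = {0,1,2,4,6,8,10}
'b' @ 1: {1,2,3,4,5,6,7,8,10}
'a' @ 2: {1,2,3,4,6,7,8,10,11,12}
'b' @ 3: {1,2,3,4,5,6,7,8,9,10,13}  [accepting]
after full input: {1,2,3,4,5,6,7,8,9,10,13}  (accept=9 in)

Answer: ACCEPT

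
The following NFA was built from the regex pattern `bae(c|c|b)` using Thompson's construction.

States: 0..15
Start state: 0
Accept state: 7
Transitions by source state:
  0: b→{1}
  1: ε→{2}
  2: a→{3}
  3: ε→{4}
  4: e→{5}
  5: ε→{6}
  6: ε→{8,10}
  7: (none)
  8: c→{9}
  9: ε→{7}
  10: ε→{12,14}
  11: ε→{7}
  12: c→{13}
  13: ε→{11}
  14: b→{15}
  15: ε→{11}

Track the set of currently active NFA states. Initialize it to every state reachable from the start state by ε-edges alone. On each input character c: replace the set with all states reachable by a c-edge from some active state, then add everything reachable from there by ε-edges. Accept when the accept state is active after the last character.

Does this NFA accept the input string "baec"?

Answer: ACCEPT

Derivation:
initial (ε-close {0}): {0}
'b' @ 1: {1,2}
'a' @ 2: {3,4}
'e' @ 3: {5,6,8,10,12,14}
'c' @ 4: {7,9,11,13}  [accepting]
final: {7,9,11,13}; accept 7 in set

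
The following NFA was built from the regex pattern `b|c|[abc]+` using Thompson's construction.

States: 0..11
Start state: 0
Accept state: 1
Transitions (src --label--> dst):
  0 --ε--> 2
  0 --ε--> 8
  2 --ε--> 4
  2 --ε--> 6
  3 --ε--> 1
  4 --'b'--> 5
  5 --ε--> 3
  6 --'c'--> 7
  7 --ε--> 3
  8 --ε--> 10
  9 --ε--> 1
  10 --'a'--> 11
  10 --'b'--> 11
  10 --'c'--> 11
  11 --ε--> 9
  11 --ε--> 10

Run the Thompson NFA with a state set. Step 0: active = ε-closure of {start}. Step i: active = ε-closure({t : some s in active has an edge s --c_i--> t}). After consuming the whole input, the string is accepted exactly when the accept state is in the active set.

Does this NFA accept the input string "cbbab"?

Answer: ACCEPT

Trace:
initial (ε-close {0}): {0,2,4,6,8,10}
'c' @ 1: {1,3,7,9,10,11}  (accept∈set)
'b' @ 2: {1,9,10,11}  (accept∈set)
'b' @ 3: {1,9,10,11}  (accept∈set)
'a' @ 4: {1,9,10,11}  (accept∈set)
'b' @ 5: {1,9,10,11}  (accept∈set)
after full input: {1,9,10,11}  (accept=1 in)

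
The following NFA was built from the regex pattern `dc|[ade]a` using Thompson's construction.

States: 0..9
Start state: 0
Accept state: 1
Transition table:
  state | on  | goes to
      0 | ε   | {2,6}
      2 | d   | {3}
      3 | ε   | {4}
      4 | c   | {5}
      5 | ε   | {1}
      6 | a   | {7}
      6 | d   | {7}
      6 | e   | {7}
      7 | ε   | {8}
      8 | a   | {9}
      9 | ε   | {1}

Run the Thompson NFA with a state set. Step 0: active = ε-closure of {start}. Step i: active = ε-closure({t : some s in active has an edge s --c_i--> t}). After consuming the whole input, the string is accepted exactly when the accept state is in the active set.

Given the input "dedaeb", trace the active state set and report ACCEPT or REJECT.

start: ε-closure({0}) = {0,2,6}
'd' @ 1: {3,4,7,8}
'e' @ 2: {}  — state set empty
rest 'daeb' ignored (set empty)
end set {} — state 1 not in

Answer: REJECT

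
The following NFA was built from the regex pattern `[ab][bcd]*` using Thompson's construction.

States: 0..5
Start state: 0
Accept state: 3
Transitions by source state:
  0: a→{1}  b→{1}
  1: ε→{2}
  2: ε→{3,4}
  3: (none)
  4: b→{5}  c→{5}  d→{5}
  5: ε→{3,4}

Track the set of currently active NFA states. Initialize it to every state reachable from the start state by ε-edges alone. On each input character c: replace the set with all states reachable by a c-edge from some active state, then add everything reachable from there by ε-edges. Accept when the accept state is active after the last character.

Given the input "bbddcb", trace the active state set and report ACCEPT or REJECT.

initial (ε-close {0}): {0}
'b' @ 1: {1,2,3,4}  ✓accept
'b' @ 2: {3,4,5}  ✓accept
'd' @ 3: {3,4,5}  ✓accept
'd' @ 4: {3,4,5}  ✓accept
'c' @ 5: {3,4,5}  ✓accept
'b' @ 6: {3,4,5}  ✓accept
after full input: {3,4,5}  (accept=3 in)

Answer: ACCEPT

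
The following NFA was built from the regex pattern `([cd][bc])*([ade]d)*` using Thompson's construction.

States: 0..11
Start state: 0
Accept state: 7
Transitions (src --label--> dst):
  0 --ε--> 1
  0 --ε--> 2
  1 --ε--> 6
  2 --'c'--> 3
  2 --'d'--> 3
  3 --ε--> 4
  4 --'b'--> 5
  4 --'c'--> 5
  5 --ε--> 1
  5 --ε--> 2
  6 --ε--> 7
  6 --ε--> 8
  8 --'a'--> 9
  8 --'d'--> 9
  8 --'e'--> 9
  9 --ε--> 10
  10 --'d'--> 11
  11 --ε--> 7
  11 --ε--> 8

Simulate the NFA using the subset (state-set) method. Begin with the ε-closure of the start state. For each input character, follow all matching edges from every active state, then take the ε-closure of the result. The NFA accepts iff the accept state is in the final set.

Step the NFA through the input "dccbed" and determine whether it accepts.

S₀ = ε-closure({0}) = {0,1,2,6,7,8}
'd' @ 1: {3,4,9,10}
'c' @ 2: {1,2,5,6,7,8}  ✓accept
'c' @ 3: {3,4}
'b' @ 4: {1,2,5,6,7,8}  ✓accept
'e' @ 5: {9,10}
'd' @ 6: {7,8,11}  ✓accept
after full input: {7,8,11}  (accept=7 in)

Answer: ACCEPT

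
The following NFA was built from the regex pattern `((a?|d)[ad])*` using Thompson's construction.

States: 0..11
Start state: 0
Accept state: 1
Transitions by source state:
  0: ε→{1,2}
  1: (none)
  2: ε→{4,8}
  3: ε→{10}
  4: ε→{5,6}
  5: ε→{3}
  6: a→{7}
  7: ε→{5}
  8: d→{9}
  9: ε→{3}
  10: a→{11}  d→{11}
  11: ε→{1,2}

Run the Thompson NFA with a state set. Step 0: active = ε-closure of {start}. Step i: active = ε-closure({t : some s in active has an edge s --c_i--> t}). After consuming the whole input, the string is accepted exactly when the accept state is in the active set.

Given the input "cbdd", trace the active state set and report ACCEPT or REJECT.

Answer: REJECT

Trace:
start: ε-closure({0}) = {0,1,2,3,4,5,6,8,10}
'c' @ 1: {}  — no active states
rest 'bdd' ignored (set empty)
final: {}; accept 1 not in set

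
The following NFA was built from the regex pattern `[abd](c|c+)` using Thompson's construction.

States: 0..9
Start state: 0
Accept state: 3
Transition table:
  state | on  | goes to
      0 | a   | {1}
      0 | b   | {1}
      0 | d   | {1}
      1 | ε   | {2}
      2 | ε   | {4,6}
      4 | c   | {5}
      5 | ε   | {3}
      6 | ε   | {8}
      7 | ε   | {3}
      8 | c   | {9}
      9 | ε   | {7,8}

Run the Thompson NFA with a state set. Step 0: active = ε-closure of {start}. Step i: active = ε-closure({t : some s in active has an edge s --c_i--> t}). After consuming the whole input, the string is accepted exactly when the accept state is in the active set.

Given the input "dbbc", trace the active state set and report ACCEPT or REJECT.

Answer: REJECT

Steps:
initial (ε-close {0}): {0}
'd' @ 1: {1,2,4,6,8}
'b' @ 2: {}  — dead — no transitions
rest 'bc' ignored (set empty)
final: {}; accept 3 not in set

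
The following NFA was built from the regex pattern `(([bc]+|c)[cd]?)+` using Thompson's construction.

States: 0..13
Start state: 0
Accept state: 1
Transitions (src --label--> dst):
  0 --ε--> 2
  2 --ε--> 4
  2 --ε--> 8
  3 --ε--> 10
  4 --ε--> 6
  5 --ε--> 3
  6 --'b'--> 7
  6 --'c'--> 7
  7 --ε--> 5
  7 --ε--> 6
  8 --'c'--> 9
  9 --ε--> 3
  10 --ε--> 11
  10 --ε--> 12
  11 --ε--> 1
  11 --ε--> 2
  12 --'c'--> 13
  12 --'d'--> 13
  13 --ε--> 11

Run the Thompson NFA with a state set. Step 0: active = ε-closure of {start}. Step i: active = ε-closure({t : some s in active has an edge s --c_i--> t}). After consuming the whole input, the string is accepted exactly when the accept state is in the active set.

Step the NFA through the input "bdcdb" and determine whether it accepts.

Answer: ACCEPT

Derivation:
initial (ε-close {0}): {0,2,4,6,8}
'b' @ 1: {1,2,3,4,5,6,7,8,10,11,12}  (accept∈set)
'd' @ 2: {1,2,4,6,8,11,13}  (accept∈set)
'c' @ 3: {1,2,3,4,5,6,7,8,9,10,11,12}  (accept∈set)
'd' @ 4: {1,2,4,6,8,11,13}  (accept∈set)
'b' @ 5: {1,2,3,4,5,6,7,8,10,11,12}  (accept∈set)
final: {1,2,3,4,5,6,7,8,10,11,12}; accept 1 in set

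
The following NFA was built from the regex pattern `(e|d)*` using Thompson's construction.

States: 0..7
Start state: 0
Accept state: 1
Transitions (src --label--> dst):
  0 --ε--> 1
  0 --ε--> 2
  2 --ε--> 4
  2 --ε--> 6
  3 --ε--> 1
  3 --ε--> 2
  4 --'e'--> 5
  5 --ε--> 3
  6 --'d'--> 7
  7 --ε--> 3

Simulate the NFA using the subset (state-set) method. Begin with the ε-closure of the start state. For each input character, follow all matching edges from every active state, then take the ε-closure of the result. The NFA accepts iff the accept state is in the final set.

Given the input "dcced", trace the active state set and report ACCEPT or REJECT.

Answer: REJECT

Derivation:
initial (ε-close {0}): {0,1,2,4,6}
'd' @ 1: {1,2,3,4,6,7}  ✓accept
'c' @ 2: {}  — no active states
rest 'ced' ignored (set empty)
final: {}; accept 1 not in set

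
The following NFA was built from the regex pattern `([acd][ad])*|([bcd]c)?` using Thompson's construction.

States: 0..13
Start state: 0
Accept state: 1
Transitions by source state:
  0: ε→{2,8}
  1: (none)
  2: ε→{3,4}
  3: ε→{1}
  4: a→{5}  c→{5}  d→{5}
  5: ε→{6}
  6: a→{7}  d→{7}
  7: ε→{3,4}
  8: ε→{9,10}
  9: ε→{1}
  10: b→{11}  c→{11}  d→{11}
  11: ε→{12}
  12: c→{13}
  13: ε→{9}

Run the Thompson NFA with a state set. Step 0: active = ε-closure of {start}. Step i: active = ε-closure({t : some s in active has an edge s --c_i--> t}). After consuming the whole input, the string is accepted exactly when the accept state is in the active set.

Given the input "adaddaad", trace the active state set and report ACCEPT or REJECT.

Answer: ACCEPT

Steps:
start: ε-closure({0}) = {0,1,2,3,4,8,9,10}
'a' @ 1: {5,6}
'd' @ 2: {1,3,4,7}  [accepting]
'a' @ 3: {5,6}
'd' @ 4: {1,3,4,7}  [accepting]
'd' @ 5: {5,6}
'a' @ 6: {1,3,4,7}  [accepting]
'a' @ 7: {5,6}
'd' @ 8: {1,3,4,7}  [accepting]
after full input: {1,3,4,7}  (accept=1 in)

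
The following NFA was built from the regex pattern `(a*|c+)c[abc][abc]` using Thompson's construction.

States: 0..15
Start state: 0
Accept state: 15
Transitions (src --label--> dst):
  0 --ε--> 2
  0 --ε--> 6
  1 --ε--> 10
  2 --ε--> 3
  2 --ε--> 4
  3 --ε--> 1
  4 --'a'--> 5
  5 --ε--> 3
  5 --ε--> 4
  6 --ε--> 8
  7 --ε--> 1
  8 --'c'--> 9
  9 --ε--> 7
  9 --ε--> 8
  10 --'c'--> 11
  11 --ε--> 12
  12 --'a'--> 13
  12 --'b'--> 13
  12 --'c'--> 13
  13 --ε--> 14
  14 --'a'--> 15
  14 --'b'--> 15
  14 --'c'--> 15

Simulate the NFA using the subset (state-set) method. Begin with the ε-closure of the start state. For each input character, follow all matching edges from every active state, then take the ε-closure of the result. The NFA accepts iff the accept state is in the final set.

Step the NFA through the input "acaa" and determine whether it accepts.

Answer: ACCEPT

Steps:
S₀ = ε-closure({0}) = {0,1,2,3,4,6,8,10}
'a' @ 1: {1,3,4,5,10}
'c' @ 2: {11,12}
'a' @ 3: {13,14}
'a' @ 4: {15}  ✓accept
final: {15}; accept 15 in set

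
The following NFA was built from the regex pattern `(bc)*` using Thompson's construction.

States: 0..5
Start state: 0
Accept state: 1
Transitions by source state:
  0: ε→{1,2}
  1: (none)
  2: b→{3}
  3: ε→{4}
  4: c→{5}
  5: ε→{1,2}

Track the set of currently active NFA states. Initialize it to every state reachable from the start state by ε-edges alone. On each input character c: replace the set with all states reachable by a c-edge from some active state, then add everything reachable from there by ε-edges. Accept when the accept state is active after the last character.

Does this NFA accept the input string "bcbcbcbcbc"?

Answer: ACCEPT

Derivation:
initial (ε-close {0}): {0,1,2}
'b' @ 1: {3,4}
'c' @ 2: {1,2,5}  ✓accept
'b' @ 3: {3,4}
'c' @ 4: {1,2,5}  ✓accept
'b' @ 5: {3,4}
'c' @ 6: {1,2,5}  ✓accept
'b' @ 7: {3,4}
'c' @ 8: {1,2,5}  ✓accept
'b' @ 9: {3,4}
'c' @ 10: {1,2,5}  ✓accept
final: {1,2,5}; accept 1 in set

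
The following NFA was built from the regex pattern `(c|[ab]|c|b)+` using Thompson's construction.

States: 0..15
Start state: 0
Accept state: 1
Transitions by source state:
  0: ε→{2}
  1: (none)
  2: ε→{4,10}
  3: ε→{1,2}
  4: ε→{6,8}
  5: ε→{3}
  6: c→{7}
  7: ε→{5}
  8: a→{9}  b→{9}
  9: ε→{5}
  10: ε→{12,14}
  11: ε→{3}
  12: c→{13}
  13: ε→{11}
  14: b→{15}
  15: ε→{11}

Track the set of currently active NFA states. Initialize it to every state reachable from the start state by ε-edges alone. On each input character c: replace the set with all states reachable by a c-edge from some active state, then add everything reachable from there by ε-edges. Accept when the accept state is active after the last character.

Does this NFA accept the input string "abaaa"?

Answer: ACCEPT

Derivation:
S₀ = ε-closure({0}) = {0,2,4,6,8,10,12,14}
'a' @ 1: {1,2,3,4,5,6,8,9,10,12,14}  (accept∈set)
'b' @ 2: {1,2,3,4,5,6,8,9,10,11,12,14,15}  (accept∈set)
'a' @ 3: {1,2,3,4,5,6,8,9,10,12,14}  (accept∈set)
'a' @ 4: {1,2,3,4,5,6,8,9,10,12,14}  (accept∈set)
'a' @ 5: {1,2,3,4,5,6,8,9,10,12,14}  (accept∈set)
after full input: {1,2,3,4,5,6,8,9,10,12,14}  (accept=1 in)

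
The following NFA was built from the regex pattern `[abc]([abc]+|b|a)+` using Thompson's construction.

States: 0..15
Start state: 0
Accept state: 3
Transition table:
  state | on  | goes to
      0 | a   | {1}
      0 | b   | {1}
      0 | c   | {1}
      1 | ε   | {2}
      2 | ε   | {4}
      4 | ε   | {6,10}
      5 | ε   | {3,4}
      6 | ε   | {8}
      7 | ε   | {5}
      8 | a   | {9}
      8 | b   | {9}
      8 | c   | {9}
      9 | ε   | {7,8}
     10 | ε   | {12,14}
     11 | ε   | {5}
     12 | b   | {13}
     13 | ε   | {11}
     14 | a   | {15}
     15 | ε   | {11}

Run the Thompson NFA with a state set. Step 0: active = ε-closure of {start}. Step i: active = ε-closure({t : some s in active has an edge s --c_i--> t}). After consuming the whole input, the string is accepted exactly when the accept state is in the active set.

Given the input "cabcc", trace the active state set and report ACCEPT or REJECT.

Answer: ACCEPT

Steps:
start: ε-closure({0}) = {0}
'c' @ 1: {1,2,4,6,8,10,12,14}
'a' @ 2: {3,4,5,6,7,8,9,10,11,12,14,15}  (accept∈set)
'b' @ 3: {3,4,5,6,7,8,9,10,11,12,13,14}  (accept∈set)
'c' @ 4: {3,4,5,6,7,8,9,10,12,14}  (accept∈set)
'c' @ 5: {3,4,5,6,7,8,9,10,12,14}  (accept∈set)
final: {3,4,5,6,7,8,9,10,12,14}; accept 3 in set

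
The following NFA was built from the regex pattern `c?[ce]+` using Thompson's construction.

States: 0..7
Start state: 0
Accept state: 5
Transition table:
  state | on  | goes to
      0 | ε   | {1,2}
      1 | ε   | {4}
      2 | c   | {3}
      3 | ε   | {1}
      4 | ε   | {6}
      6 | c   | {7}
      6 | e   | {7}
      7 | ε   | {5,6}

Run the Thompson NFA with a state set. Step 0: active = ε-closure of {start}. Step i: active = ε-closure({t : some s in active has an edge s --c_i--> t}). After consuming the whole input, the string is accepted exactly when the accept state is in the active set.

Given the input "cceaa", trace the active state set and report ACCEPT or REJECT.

Answer: REJECT

Trace:
initial (ε-close {0}): {0,1,2,4,6}
'c' @ 1: {1,3,4,5,6,7}  ✓accept
'c' @ 2: {5,6,7}  ✓accept
'e' @ 3: {5,6,7}  ✓accept
'a' @ 4: {}  — dead — no transitions
rest 'a' ignored (set empty)
end set {} — state 5 not in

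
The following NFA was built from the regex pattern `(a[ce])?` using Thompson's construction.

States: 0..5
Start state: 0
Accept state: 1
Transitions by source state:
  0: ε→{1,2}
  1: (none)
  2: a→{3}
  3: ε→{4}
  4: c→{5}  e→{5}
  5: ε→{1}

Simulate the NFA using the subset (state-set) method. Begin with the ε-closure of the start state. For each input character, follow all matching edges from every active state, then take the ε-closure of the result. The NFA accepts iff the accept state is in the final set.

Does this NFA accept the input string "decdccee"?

Answer: REJECT

Trace:
start: ε-closure({0}) = {0,1,2}
'd' @ 1: {}  — no active states
rest 'ecdccee' ignored (set empty)
final: {}; accept 1 not in set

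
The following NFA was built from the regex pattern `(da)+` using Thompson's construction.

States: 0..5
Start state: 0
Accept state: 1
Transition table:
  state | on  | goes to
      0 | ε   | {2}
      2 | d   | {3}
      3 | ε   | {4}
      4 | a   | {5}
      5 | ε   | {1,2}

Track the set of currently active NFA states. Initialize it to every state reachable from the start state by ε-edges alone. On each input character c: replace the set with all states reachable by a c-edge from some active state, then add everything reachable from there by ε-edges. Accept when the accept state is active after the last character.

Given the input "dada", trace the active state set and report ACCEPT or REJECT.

start: ε-closure({0}) = {0,2}
'd' @ 1: {3,4}
'a' @ 2: {1,2,5}  ✓accept
'd' @ 3: {3,4}
'a' @ 4: {1,2,5}  ✓accept
end set {1,2,5} — state 1 in

Answer: ACCEPT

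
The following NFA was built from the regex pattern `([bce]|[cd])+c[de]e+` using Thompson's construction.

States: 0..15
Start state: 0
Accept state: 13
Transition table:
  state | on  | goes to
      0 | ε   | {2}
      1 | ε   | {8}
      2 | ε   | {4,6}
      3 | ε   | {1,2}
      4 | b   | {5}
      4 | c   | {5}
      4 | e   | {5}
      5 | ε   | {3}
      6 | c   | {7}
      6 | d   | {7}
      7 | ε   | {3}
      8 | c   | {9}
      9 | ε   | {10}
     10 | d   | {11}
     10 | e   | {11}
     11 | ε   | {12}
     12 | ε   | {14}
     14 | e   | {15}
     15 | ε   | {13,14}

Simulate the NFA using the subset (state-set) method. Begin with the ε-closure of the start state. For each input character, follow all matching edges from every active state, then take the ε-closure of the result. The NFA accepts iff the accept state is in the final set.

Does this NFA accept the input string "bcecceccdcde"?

initial (ε-close {0}): {0,2,4,6}
'b' @ 1: {1,2,3,4,5,6,8}
'c' @ 2: {1,2,3,4,5,6,7,8,9,10}
'e' @ 3: {1,2,3,4,5,6,8,11,12,14}
'c' @ 4: {1,2,3,4,5,6,7,8,9,10}
'c' @ 5: {1,2,3,4,5,6,7,8,9,10}
'e' @ 6: {1,2,3,4,5,6,8,11,12,14}
'c' @ 7: {1,2,3,4,5,6,7,8,9,10}
'c' @ 8: {1,2,3,4,5,6,7,8,9,10}
'd' @ 9: {1,2,3,4,6,7,8,11,12,14}
'c' @ 10: {1,2,3,4,5,6,7,8,9,10}
'd' @ 11: {1,2,3,4,6,7,8,11,12,14}
'e' @ 12: {1,2,3,4,5,6,8,13,14,15}  (accept∈set)
final: {1,2,3,4,5,6,8,13,14,15}; accept 13 in set

Answer: ACCEPT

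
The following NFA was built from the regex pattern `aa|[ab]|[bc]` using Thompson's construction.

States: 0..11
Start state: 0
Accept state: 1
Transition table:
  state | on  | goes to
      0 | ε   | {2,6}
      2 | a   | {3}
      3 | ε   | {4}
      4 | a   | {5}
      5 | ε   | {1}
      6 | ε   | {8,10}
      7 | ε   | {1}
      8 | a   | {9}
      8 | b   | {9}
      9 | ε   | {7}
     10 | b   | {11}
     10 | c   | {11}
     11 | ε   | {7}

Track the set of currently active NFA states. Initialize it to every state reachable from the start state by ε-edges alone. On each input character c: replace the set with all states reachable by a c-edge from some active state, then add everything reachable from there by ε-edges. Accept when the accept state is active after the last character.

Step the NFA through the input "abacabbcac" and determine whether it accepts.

Answer: REJECT

Trace:
initial (ε-close {0}): {0,2,6,8,10}
'a' @ 1: {1,3,4,7,9}  ✓accept
'b' @ 2: {}  — dead — no transitions
rest 'acabbcac' ignored (set empty)
end set {} — state 1 not in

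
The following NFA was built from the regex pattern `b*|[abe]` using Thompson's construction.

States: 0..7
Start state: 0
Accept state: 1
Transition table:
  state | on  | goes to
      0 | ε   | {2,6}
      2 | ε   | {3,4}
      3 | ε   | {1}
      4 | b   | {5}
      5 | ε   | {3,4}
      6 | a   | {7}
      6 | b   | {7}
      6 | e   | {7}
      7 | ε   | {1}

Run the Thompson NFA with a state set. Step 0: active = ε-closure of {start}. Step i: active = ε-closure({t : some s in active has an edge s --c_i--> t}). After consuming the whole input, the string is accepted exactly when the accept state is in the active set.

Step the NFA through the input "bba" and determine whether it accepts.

Answer: REJECT

Trace:
start: ε-closure({0}) = {0,1,2,3,4,6}
'b' @ 1: {1,3,4,5,7}  (accept∈set)
'b' @ 2: {1,3,4,5}  (accept∈set)
'a' @ 3: {}  — dead — no transitions
final: {}; accept 1 not in set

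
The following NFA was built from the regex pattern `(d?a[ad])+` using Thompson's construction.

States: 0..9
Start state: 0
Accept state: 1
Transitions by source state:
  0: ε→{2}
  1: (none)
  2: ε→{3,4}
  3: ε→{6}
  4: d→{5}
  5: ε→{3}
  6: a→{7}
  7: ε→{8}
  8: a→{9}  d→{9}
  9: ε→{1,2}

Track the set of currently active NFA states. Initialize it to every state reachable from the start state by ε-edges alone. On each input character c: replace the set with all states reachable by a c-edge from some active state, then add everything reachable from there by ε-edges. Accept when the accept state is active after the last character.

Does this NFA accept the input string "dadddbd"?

S₀ = ε-closure({0}) = {0,2,3,4,6}
'd' @ 1: {3,5,6}
'a' @ 2: {7,8}
'd' @ 3: {1,2,3,4,6,9}  (accept∈set)
'd' @ 4: {3,5,6}
'd' @ 5: {}  — state set empty
rest 'bd' ignored (set empty)
after full input: {}  (accept=1 not in)

Answer: REJECT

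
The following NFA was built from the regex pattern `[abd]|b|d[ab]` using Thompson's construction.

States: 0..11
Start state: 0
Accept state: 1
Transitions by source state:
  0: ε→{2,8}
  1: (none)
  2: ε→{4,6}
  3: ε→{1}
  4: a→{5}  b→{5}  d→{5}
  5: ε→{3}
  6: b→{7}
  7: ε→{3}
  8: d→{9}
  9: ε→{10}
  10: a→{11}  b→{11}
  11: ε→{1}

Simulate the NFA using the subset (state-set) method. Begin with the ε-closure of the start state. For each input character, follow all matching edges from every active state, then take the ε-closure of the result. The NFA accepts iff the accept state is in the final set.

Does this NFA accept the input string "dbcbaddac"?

S₀ = ε-closure({0}) = {0,2,4,6,8}
'd' @ 1: {1,3,5,9,10}  ✓accept
'b' @ 2: {1,11}  ✓accept
'c' @ 3: {}  — no active states
rest 'baddac' ignored (set empty)
end set {} — state 1 not in

Answer: REJECT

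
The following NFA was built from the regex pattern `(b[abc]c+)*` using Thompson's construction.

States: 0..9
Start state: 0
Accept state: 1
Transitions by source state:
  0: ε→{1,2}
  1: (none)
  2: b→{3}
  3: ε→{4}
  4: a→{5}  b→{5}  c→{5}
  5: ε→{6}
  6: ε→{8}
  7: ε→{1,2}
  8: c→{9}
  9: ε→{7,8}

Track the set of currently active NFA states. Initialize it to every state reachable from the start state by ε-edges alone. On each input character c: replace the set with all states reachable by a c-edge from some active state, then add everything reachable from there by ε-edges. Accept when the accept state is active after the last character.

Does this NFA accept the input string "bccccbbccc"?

S₀ = ε-closure({0}) = {0,1,2}
'b' @ 1: {3,4}
'c' @ 2: {5,6,8}
'c' @ 3: {1,2,7,8,9}  (accept∈set)
'c' @ 4: {1,2,7,8,9}  (accept∈set)
'c' @ 5: {1,2,7,8,9}  (accept∈set)
'b' @ 6: {3,4}
'b' @ 7: {5,6,8}
'c' @ 8: {1,2,7,8,9}  (accept∈set)
'c' @ 9: {1,2,7,8,9}  (accept∈set)
'c' @ 10: {1,2,7,8,9}  (accept∈set)
final: {1,2,7,8,9}; accept 1 in set

Answer: ACCEPT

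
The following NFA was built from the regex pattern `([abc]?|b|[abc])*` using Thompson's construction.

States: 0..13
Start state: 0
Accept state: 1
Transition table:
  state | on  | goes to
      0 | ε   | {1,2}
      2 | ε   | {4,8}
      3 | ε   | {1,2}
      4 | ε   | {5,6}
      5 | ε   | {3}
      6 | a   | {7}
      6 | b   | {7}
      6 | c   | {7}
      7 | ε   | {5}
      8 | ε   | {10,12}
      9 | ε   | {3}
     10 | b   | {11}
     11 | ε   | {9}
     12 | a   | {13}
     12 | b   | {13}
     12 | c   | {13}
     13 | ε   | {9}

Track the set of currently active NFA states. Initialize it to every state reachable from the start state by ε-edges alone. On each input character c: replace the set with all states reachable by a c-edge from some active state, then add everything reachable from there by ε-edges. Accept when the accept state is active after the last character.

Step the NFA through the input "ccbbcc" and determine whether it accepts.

Answer: ACCEPT

Derivation:
S₀ = ε-closure({0}) = {0,1,2,3,4,5,6,8,10,12}
'c' @ 1: {1,2,3,4,5,6,7,8,9,10,12,13}  [accepting]
'c' @ 2: {1,2,3,4,5,6,7,8,9,10,12,13}  [accepting]
'b' @ 3: {1,2,3,4,5,6,7,8,9,10,11,12,13}  [accepting]
'b' @ 4: {1,2,3,4,5,6,7,8,9,10,11,12,13}  [accepting]
'c' @ 5: {1,2,3,4,5,6,7,8,9,10,12,13}  [accepting]
'c' @ 6: {1,2,3,4,5,6,7,8,9,10,12,13}  [accepting]
after full input: {1,2,3,4,5,6,7,8,9,10,12,13}  (accept=1 in)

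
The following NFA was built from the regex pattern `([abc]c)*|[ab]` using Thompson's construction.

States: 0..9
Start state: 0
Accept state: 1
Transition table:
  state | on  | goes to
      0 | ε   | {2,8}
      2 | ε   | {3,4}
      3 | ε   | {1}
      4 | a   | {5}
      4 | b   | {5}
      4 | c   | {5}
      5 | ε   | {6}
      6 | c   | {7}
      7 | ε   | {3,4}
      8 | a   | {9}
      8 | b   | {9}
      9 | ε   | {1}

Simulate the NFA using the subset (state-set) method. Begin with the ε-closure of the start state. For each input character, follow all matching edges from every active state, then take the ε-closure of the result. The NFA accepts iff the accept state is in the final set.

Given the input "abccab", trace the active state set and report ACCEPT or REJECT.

S₀ = ε-closure({0}) = {0,1,2,3,4,8}
'a' @ 1: {1,5,6,9}  [accepting]
'b' @ 2: {}  — state set empty
rest 'ccab' ignored (set empty)
final: {}; accept 1 not in set

Answer: REJECT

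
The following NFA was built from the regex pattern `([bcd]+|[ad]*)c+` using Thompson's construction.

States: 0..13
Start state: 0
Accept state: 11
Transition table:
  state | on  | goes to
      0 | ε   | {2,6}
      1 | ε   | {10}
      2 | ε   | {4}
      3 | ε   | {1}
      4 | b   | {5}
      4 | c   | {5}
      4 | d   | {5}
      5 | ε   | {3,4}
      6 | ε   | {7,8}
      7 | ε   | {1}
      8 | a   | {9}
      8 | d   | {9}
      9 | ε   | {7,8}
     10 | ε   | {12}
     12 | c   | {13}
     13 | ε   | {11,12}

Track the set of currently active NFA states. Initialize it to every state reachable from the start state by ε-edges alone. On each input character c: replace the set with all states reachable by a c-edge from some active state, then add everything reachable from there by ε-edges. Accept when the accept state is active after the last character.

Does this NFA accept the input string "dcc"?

S₀ = ε-closure({0}) = {0,1,2,4,6,7,8,10,12}
'd' @ 1: {1,3,4,5,7,8,9,10,12}
'c' @ 2: {1,3,4,5,10,11,12,13}  [accepting]
'c' @ 3: {1,3,4,5,10,11,12,13}  [accepting]
end set {1,3,4,5,10,11,12,13} — state 11 in

Answer: ACCEPT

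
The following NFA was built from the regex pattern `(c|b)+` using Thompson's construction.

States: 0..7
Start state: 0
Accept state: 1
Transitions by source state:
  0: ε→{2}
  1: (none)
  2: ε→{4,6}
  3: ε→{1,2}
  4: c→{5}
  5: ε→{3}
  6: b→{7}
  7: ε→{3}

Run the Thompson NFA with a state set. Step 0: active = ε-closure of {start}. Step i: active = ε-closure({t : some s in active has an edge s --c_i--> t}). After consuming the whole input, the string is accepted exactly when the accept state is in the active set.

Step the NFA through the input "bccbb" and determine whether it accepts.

Answer: ACCEPT

Steps:
start: ε-closure({0}) = {0,2,4,6}
'b' @ 1: {1,2,3,4,6,7}  (accept∈set)
'c' @ 2: {1,2,3,4,5,6}  (accept∈set)
'c' @ 3: {1,2,3,4,5,6}  (accept∈set)
'b' @ 4: {1,2,3,4,6,7}  (accept∈set)
'b' @ 5: {1,2,3,4,6,7}  (accept∈set)
final: {1,2,3,4,6,7}; accept 1 in set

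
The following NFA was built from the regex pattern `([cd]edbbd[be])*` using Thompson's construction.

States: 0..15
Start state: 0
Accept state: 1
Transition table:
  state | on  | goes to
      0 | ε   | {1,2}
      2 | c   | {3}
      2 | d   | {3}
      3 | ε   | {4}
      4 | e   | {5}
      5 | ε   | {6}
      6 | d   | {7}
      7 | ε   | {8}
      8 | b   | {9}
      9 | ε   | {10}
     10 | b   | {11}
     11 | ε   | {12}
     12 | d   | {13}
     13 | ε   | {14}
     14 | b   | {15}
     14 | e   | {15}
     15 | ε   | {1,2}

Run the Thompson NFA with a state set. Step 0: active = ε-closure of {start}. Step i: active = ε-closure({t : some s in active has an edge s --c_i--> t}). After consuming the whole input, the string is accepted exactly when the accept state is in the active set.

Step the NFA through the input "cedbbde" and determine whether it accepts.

start: ε-closure({0}) = {0,1,2}
'c' @ 1: {3,4}
'e' @ 2: {5,6}
'd' @ 3: {7,8}
'b' @ 4: {9,10}
'b' @ 5: {11,12}
'd' @ 6: {13,14}
'e' @ 7: {1,2,15}  (accept∈set)
final: {1,2,15}; accept 1 in set

Answer: ACCEPT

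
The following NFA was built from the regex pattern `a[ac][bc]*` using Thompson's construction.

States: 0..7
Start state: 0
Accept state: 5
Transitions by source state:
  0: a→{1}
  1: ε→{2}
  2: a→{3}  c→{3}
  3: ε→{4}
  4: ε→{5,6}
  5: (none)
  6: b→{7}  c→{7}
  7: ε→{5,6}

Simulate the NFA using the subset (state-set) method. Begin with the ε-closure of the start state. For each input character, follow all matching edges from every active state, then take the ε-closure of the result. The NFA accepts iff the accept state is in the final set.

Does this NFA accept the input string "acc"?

Answer: ACCEPT

Steps:
initial (ε-close {0}): {0}
'a' @ 1: {1,2}
'c' @ 2: {3,4,5,6}  (accept∈set)
'c' @ 3: {5,6,7}  (accept∈set)
end set {5,6,7} — state 5 in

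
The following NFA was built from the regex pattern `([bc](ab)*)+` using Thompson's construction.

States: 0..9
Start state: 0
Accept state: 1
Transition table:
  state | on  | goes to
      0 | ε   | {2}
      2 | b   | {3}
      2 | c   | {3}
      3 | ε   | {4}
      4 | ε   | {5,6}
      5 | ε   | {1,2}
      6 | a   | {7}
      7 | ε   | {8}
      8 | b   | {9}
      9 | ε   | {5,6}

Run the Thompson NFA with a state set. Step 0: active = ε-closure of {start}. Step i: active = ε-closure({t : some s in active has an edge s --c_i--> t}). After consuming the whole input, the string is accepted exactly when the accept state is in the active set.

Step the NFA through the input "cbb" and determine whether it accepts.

start: ε-closure({0}) = {0,2}
'c' @ 1: {1,2,3,4,5,6}  [accepting]
'b' @ 2: {1,2,3,4,5,6}  [accepting]
'b' @ 3: {1,2,3,4,5,6}  [accepting]
end set {1,2,3,4,5,6} — state 1 in

Answer: ACCEPT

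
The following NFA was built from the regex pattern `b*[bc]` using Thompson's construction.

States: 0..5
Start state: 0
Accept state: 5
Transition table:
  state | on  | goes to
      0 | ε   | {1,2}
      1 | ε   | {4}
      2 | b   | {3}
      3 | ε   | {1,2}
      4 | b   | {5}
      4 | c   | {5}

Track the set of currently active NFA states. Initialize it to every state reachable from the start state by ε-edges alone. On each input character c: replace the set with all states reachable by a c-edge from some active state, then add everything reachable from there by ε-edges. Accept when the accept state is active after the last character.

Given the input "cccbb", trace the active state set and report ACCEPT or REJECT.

S₀ = ε-closure({0}) = {0,1,2,4}
'c' @ 1: {5}  ✓accept
'c' @ 2: {}  — state set empty
rest 'cbb' ignored (set empty)
end set {} — state 5 not in

Answer: REJECT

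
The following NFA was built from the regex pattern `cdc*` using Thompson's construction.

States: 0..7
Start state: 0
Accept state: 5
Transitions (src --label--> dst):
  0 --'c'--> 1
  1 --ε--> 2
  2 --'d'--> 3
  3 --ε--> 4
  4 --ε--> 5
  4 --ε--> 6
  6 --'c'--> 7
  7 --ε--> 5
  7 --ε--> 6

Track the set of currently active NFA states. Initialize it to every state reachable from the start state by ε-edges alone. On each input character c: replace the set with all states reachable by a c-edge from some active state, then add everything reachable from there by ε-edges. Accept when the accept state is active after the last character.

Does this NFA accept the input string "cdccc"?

Answer: ACCEPT

Derivation:
start: ε-closure({0}) = {0}
'c' @ 1: {1,2}
'd' @ 2: {3,4,5,6}  ✓accept
'c' @ 3: {5,6,7}  ✓accept
'c' @ 4: {5,6,7}  ✓accept
'c' @ 5: {5,6,7}  ✓accept
end set {5,6,7} — state 5 in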